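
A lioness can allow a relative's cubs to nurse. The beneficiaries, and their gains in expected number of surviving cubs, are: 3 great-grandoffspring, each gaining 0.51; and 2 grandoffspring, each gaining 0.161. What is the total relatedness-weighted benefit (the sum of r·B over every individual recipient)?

r to a great-grandoffspring = 0.125 (three parent–offspring links: r = (1/2)^3 = 1/8).
r to a grandoffspring = 0.25 (two parent–offspring links: r = (1/2)^2 = 1/4).
Summing one r·B term per recipient: 3·0.125·0.51 + 2·0.25·0.161 = 0.27175.

0.27175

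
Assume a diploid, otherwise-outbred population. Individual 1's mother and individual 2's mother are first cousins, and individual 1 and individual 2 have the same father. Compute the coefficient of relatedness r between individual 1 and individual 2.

With two independent routes of shared ancestry, r is the sum of the two contributions.
Individual 1 and individual 2 are related in two ways: second cousins through their mothers (r = 1/32) and half-sibs through their shared father (r = 1/4).
r = 1/32 + 1/4 = 9/32 = 0.28125.

0.28125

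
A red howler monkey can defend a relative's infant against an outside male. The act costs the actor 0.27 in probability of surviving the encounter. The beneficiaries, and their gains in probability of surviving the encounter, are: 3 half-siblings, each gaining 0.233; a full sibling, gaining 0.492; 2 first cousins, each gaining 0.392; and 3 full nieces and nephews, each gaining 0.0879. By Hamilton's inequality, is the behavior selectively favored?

Hamilton's rule: the trait is favored when the sum of r·B over every recipient exceeds the actor's cost C.
r to a half-sibling = 1/4 (half-sibs share one parent — one path of length 2: r = (1/2)^2 = 1/4).
r to a full sibling = 1/2 (full sibs share both parents — two paths of length 2: r = 2·(1/2)^2 = 1/2).
r to a first cousin = 1/8 (first cousins share one grandparent pair — two paths of length 4: r = 2·(1/2)^4 = 1/8).
r to a full niece or nephew = 0.25 (full aunt/uncle↔niece/nephew: two paths of length 3 through the shared grandparent pair: r = 2·(1/2)^3 = 1/4).
Summing one r·B term per recipient: 3·0.25·0.233 + 1·0.5·0.492 + 2·0.125·0.392 + 3·0.25·0.0879 = 0.584675.
0.584675 > 0.27: the indirect benefit exceeds the cost.

Yes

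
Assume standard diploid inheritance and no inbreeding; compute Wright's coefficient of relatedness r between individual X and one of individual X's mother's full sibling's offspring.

Each parent–offspring link contributes a factor of 1/2, and independent paths through distinct common ancestors add.
First cousins share one grandparent pair — two paths of length 4: r = 2·(1/2)^4 = 1/8.

0.125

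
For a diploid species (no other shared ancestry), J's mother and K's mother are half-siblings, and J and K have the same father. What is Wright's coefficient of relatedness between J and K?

Relatedness sums over independent paths through distinct common ancestors.
J and K are related in two ways: half first cousins through their mothers (r = 1/16) and half-sibs through their shared father (r = 1/4).
r = 1/16 + 1/4 = 5/16 = 0.3125.

0.3125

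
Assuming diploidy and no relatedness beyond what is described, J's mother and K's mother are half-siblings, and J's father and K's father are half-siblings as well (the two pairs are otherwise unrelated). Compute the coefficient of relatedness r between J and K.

With two independent routes of shared ancestry, r is the sum of the two contributions.
J and K are related in two ways: half first cousins through their mothers (r = 1/16) and half first cousins through their fathers (r = 1/16).
r = 1/16 + 1/16 = 0.125.

0.125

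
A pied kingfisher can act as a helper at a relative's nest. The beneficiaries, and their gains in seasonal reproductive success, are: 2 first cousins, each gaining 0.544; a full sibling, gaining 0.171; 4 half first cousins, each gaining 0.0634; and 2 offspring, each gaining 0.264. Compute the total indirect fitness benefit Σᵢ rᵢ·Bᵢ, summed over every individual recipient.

r to a first cousin = 1/8 (first cousins share one grandparent pair — two paths of length 4: r = 2·(1/2)^4 = 1/8).
r to a full sibling = 0.5 (full sibs share both parents — two paths of length 2: r = 2·(1/2)^2 = 1/2).
r to a half first cousin = 1/16 (half first cousins share one grandparent — one path of length 4: r = (1/2)^4 = 1/16).
r to an offspring = 1/2 (one parent–offspring link: r = (1/2)^1 = 1/2).
Summing one r·B term per recipient: 2·0.125·0.544 + 1·0.5·0.171 + 4·0.0625·0.0634 + 2·0.5·0.264 = 0.50135.

0.50135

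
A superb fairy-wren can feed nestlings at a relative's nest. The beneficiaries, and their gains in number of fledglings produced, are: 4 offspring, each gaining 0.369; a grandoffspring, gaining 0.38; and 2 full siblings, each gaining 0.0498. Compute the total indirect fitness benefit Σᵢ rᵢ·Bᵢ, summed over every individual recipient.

r to an offspring = 1/2 (one parent–offspring link: r = (1/2)^1 = 1/2).
r to a grandoffspring = 0.25 (two parent–offspring links: r = (1/2)^2 = 1/4).
r to a full sibling = 1/2 (full sibs share both parents — two paths of length 2: r = 2·(1/2)^2 = 1/2).
Summing one r·B term per recipient: 4·0.5·0.369 + 1·0.25·0.38 + 2·0.5·0.0498 = 0.8828.

0.8828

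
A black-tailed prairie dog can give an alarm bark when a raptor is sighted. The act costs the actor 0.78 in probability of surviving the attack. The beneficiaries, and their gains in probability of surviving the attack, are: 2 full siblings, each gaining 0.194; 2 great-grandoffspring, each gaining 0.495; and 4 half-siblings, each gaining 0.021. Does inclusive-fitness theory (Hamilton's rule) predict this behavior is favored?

No

Hamilton's rule: the trait is favored when the sum of r·B over every recipient exceeds the actor's cost C.
r to a full sibling = 0.5 (full sibs share both parents — two paths of length 2: r = 2·(1/2)^2 = 1/2).
r to a great-grandoffspring = 1/8 (three parent–offspring links: r = (1/2)^3 = 1/8).
r to a half-sibling = 0.25 (half-sibs share one parent — one path of length 2: r = (1/2)^2 = 1/4).
Summing one r·B term per recipient: 2·0.5·0.194 + 2·0.125·0.495 + 4·0.25·0.021 = 0.33875.
0.33875 < 0.78: the indirect benefit is less than the cost.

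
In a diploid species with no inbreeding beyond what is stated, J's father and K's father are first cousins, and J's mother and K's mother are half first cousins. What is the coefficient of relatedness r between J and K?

0.046875

With two independent routes of shared ancestry, r is the sum of the two contributions.
J and K are related in two ways: second cousins through their fathers (r = 1/32) and half second cousins through their mothers (r = 1/64).
r = 1/32 + 1/64 = 3/64 = 0.046875.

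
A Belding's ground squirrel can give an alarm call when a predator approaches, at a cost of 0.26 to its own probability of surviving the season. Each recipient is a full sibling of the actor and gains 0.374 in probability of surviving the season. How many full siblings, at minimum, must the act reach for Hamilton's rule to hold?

r to a full sibling = 0.5 (full sibs share both parents — two paths of length 2: r = 2·(1/2)^2 = 1/2).
Hamilton's rule: n·r·B > C  ⇒  n > C/(r·B) = 0.26/(0.5·0.374) = 1.39.
The smallest integer exceeding 1.39 is 2.

2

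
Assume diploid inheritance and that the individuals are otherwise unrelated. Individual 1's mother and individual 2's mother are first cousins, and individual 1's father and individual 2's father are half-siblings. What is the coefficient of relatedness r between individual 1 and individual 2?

Relatedness sums over independent paths through distinct common ancestors.
Individual 1 and individual 2 are related in two ways: second cousins through their mothers (r = 1/32) and half first cousins through their fathers (r = 1/16).
r = 1/32 + 1/16 = 3/32 = 0.09375.

0.09375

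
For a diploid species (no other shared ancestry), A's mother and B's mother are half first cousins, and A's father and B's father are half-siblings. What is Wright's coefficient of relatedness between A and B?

Wright's path rule: contributions from independent ancestry routes add.
A and B are related in two ways: half second cousins through their mothers (r = 1/64) and half first cousins through their fathers (r = 1/16).
r = 1/64 + 1/16 = 5/64 = 0.078125.

0.078125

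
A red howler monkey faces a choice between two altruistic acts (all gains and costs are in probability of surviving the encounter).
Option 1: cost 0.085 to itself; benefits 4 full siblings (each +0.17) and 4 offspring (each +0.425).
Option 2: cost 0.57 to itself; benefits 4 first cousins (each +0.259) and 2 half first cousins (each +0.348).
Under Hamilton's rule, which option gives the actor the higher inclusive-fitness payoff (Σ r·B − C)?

Option 1: r to a full sibling = 0.5.
Option 1: r to an offspring = 0.5.
Option 1: Σ r·B − C = (4·0.5·0.17 + 4·0.5·0.425) − 0.085 = 1.105.
Option 2: r to a first cousin = 0.125.
Option 2: r to a half first cousin = 0.0625.
Option 2: Σ r·B − C = (4·0.125·0.259 + 2·0.0625·0.348) − 0.57 = -0.397.
Option 1 has the higher net inclusive-fitness payoff.

Option 1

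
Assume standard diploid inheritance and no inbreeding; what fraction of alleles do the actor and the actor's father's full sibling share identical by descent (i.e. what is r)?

0.25

Each parent–offspring link contributes a factor of 1/2, and independent paths through distinct common ancestors add.
Full aunt/uncle↔niece/nephew: two paths of length 3 through the shared grandparent pair: r = 2·(1/2)^3 = 1/4.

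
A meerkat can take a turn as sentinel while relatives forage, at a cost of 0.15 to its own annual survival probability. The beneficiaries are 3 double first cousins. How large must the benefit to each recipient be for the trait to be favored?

r to a double first cousin = 0.25 (double first cousins share both grandparent pairs — four paths of length 4: r = 4·(1/2)^4 = 1/4).
Hamilton's rule with n recipients of equal r: n·r·B > C, so B > C/(n·r) = 0.15/(3·0.25) = 0.2.

0.2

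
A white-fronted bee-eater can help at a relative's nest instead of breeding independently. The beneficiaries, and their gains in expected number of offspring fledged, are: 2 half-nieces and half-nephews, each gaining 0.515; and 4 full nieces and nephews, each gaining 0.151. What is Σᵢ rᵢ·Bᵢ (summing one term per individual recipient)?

r to a half-niece or half-nephew = 0.125 (half-aunt/uncle↔niece/nephew: one path of length 3: r = (1/2)^3 = 1/8).
r to a full niece or nephew = 0.25 (full aunt/uncle↔niece/nephew: two paths of length 3 through the shared grandparent pair: r = 2·(1/2)^3 = 1/4).
Summing one r·B term per recipient: 2·0.125·0.515 + 4·0.25·0.151 = 0.27975.

0.27975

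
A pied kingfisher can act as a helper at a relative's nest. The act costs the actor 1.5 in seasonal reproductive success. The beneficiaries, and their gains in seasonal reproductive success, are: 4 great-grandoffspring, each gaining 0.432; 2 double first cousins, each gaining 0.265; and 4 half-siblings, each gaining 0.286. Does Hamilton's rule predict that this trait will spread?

Hamilton's rule: the trait is favored when the sum of r·B over every recipient exceeds the actor's cost C.
r to a great-grandoffspring = 1/8 (three parent–offspring links: r = (1/2)^3 = 1/8).
r to a double first cousin = 0.25 (double first cousins share both grandparent pairs — four paths of length 4: r = 4·(1/2)^4 = 1/4).
r to a half-sibling = 1/4 (half-sibs share one parent — one path of length 2: r = (1/2)^2 = 1/4).
Summing one r·B term per recipient: 4·0.125·0.432 + 2·0.25·0.265 + 4·0.25·0.286 = 0.6345.
0.6345 < 1.5: the indirect benefit is less than the cost.

No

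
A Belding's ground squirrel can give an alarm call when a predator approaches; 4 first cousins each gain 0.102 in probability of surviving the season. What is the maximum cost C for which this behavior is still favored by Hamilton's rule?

0.051

r to a first cousin = 0.125 (first cousins share one grandparent pair — two paths of length 4: r = 2·(1/2)^4 = 1/8).
Hamilton's rule: n·r·B > C, so the trait is favored while C < n·r·B = 4·0.125·0.102 = 0.051.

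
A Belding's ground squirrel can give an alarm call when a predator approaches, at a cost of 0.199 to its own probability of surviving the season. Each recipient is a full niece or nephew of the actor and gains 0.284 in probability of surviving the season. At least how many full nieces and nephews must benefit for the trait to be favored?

r to a full niece or nephew = 1/4 (full aunt/uncle↔niece/nephew: two paths of length 3 through the shared grandparent pair: r = 2·(1/2)^3 = 1/4).
Hamilton's rule: n·r·B > C  ⇒  n > C/(r·B) = 0.199/(0.25·0.284) = 2.803.
The smallest integer exceeding 2.803 is 3.

3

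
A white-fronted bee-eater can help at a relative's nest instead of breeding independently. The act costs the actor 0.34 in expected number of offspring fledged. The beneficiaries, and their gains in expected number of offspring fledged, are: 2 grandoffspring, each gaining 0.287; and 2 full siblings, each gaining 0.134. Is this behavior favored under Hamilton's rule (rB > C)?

Hamilton's rule: the trait is favored when the sum of r·B over every recipient exceeds the actor's cost C.
r to a grandoffspring = 0.25 (two parent–offspring links: r = (1/2)^2 = 1/4).
r to a full sibling = 1/2 (full sibs share both parents — two paths of length 2: r = 2·(1/2)^2 = 1/2).
Summing one r·B term per recipient: 2·0.25·0.287 + 2·0.5·0.134 = 0.2775.
0.2775 < 0.34: the indirect benefit is less than the cost.

No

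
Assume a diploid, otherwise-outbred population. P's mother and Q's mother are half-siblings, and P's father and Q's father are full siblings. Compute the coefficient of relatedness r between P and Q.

Relatedness sums over independent paths through distinct common ancestors.
P and Q are related in two ways: half first cousins through their mothers (r = 1/16) and first cousins through their fathers (r = 1/8).
r = 1/16 + 1/8 = 3/16 = 0.1875.

0.1875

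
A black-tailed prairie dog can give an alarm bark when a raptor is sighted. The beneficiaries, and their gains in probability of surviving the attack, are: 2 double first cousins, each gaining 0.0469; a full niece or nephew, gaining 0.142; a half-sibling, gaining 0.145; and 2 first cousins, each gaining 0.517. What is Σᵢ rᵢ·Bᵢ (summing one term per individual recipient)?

0.22445

r to a double first cousin = 1/4 (double first cousins share both grandparent pairs — four paths of length 4: r = 4·(1/2)^4 = 1/4).
r to a full niece or nephew = 0.25 (full aunt/uncle↔niece/nephew: two paths of length 3 through the shared grandparent pair: r = 2·(1/2)^3 = 1/4).
r to a half-sibling = 1/4 (half-sibs share one parent — one path of length 2: r = (1/2)^2 = 1/4).
r to a first cousin = 1/8 (first cousins share one grandparent pair — two paths of length 4: r = 2·(1/2)^4 = 1/8).
Summing one r·B term per recipient: 2·0.25·0.0469 + 1·0.25·0.142 + 1·0.25·0.145 + 2·0.125·0.517 = 0.22445.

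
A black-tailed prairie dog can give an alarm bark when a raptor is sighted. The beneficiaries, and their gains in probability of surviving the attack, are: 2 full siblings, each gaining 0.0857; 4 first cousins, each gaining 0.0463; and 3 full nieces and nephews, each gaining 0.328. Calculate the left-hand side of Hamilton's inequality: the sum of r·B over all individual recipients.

r to a full sibling = 1/2 (full sibs share both parents — two paths of length 2: r = 2·(1/2)^2 = 1/2).
r to a first cousin = 0.125 (first cousins share one grandparent pair — two paths of length 4: r = 2·(1/2)^4 = 1/8).
r to a full niece or nephew = 1/4 (full aunt/uncle↔niece/nephew: two paths of length 3 through the shared grandparent pair: r = 2·(1/2)^3 = 1/4).
Summing one r·B term per recipient: 2·0.5·0.0857 + 4·0.125·0.0463 + 3·0.25·0.328 = 0.35485.

0.35485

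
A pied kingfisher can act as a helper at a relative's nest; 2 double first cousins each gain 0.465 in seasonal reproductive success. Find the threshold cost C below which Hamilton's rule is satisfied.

r to a double first cousin = 0.25 (double first cousins share both grandparent pairs — four paths of length 4: r = 4·(1/2)^4 = 1/4).
Hamilton's rule: n·r·B > C, so the trait is favored while C < n·r·B = 2·0.25·0.465 = 0.2325.

0.2325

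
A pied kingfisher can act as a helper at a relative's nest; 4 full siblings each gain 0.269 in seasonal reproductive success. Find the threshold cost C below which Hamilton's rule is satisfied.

r to a full sibling = 0.5 (full sibs share both parents — two paths of length 2: r = 2·(1/2)^2 = 1/2).
Hamilton's rule: n·r·B > C, so the trait is favored while C < n·r·B = 4·0.5·0.269 = 0.538.

0.538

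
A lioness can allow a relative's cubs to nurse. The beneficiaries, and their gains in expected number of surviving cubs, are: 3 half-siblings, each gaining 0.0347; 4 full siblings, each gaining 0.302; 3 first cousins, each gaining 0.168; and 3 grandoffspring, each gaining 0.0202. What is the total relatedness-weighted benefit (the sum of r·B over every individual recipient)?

r to a half-sibling = 0.25 (half-sibs share one parent — one path of length 2: r = (1/2)^2 = 1/4).
r to a full sibling = 1/2 (full sibs share both parents — two paths of length 2: r = 2·(1/2)^2 = 1/2).
r to a first cousin = 1/8 (first cousins share one grandparent pair — two paths of length 4: r = 2·(1/2)^4 = 1/8).
r to a grandoffspring = 0.25 (two parent–offspring links: r = (1/2)^2 = 1/4).
Summing one r·B term per recipient: 3·0.25·0.0347 + 4·0.5·0.302 + 3·0.125·0.168 + 3·0.25·0.0202 = 0.708175.

0.708175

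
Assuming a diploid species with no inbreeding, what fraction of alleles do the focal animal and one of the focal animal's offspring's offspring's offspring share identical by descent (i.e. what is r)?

0.125

Each parent–offspring link contributes a factor of 1/2, and independent paths through distinct common ancestors add.
Three parent–offspring links: r = (1/2)^3 = 1/8.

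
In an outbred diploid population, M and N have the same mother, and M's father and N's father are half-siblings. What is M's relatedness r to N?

0.3125

Independent pedigree routes through distinct common ancestors add.
M and N are related in two ways: half-sibs through their shared mother (r = 1/4) and half first cousins through their fathers (r = 1/16).
r = 1/4 + 1/16 = 0.3125.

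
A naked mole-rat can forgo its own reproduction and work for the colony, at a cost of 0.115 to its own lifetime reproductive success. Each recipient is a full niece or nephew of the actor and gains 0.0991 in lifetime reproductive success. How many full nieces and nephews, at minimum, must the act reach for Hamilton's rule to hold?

5

r to a full niece or nephew = 1/4 (full aunt/uncle↔niece/nephew: two paths of length 3 through the shared grandparent pair: r = 2·(1/2)^3 = 1/4).
Hamilton's rule: n·r·B > C  ⇒  n > C/(r·B) = 0.115/(0.25·0.0991) = 4.642.
The smallest integer exceeding 4.642 is 5.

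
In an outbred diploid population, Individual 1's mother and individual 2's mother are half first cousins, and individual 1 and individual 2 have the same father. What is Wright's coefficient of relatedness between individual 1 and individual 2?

0.265625

With two independent routes of shared ancestry, r is the sum of the two contributions.
Individual 1 and individual 2 are related in two ways: half second cousins through their mothers (r = 1/64) and half-sibs through their shared father (r = 1/4).
r = 1/64 + 1/4 = 17/64 = 0.265625.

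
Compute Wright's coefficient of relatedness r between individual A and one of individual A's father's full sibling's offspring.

Each parent–offspring link contributes a factor of 1/2, and independent paths through distinct common ancestors add.
First cousins share one grandparent pair — two paths of length 4: r = 2·(1/2)^4 = 1/8.

0.125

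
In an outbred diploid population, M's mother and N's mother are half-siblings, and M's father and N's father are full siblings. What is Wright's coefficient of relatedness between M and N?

0.1875

Independent pedigree routes through distinct common ancestors add.
M and N are related in two ways: half first cousins through their mothers (r = 1/16) and first cousins through their fathers (r = 1/8).
r = 1/16 + 1/8 = 0.1875.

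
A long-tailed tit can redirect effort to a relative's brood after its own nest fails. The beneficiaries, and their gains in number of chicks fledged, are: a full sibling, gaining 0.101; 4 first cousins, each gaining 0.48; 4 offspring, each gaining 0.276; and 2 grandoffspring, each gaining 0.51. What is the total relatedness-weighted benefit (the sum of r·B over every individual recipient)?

1.0975

r to a full sibling = 1/2 (full sibs share both parents — two paths of length 2: r = 2·(1/2)^2 = 1/2).
r to a first cousin = 0.125 (first cousins share one grandparent pair — two paths of length 4: r = 2·(1/2)^4 = 1/8).
r to an offspring = 1/2 (one parent–offspring link: r = (1/2)^1 = 1/2).
r to a grandoffspring = 1/4 (two parent–offspring links: r = (1/2)^2 = 1/4).
Summing one r·B term per recipient: 1·0.5·0.101 + 4·0.125·0.48 + 4·0.5·0.276 + 2·0.25·0.51 = 1.0975.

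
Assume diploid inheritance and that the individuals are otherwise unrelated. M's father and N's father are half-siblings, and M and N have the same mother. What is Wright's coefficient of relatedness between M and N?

0.3125

Independent pedigree routes through distinct common ancestors add.
M and N are related in two ways: half first cousins through their fathers (r = 1/16) and half-sibs through their shared mother (r = 1/4).
r = 1/16 + 1/4 = 0.3125.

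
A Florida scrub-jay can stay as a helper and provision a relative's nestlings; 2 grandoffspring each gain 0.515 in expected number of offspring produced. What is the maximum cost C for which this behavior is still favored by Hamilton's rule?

0.2575

r to a grandoffspring = 1/4 (two parent–offspring links: r = (1/2)^2 = 1/4).
Hamilton's rule: n·r·B > C, so the trait is favored while C < n·r·B = 2·0.25·0.515 = 0.2575.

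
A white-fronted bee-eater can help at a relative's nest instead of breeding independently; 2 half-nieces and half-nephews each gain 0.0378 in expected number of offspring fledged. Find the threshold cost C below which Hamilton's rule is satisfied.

r to a half-niece or half-nephew = 0.125 (half-aunt/uncle↔niece/nephew: one path of length 3: r = (1/2)^3 = 1/8).
Hamilton's rule: n·r·B > C, so the trait is favored while C < n·r·B = 2·0.125·0.0378 = 0.00945.

0.00945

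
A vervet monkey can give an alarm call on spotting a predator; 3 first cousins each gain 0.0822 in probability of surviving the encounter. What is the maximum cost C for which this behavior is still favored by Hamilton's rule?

r to a first cousin = 0.125 (first cousins share one grandparent pair — two paths of length 4: r = 2·(1/2)^4 = 1/8).
Hamilton's rule: n·r·B > C, so the trait is favored while C < n·r·B = 3·0.125·0.0822 = 0.030825.

0.030825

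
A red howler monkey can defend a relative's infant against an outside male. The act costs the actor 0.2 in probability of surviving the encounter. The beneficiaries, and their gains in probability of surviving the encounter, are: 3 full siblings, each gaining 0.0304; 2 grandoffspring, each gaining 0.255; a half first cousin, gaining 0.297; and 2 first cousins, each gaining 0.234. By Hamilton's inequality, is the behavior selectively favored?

Yes

Hamilton's rule: the trait is favored when the sum of r·B over every recipient exceeds the actor's cost C.
r to a full sibling = 1/2 (full sibs share both parents — two paths of length 2: r = 2·(1/2)^2 = 1/2).
r to a grandoffspring = 1/4 (two parent–offspring links: r = (1/2)^2 = 1/4).
r to a half first cousin = 1/16 (half first cousins share one grandparent — one path of length 4: r = (1/2)^4 = 1/16).
r to a first cousin = 0.125 (first cousins share one grandparent pair — two paths of length 4: r = 2·(1/2)^4 = 1/8).
Summing one r·B term per recipient: 3·0.5·0.0304 + 2·0.25·0.255 + 1·0.0625·0.297 + 2·0.125·0.234 = 0.2501625.
0.2501625 > 0.2: the indirect benefit exceeds the cost.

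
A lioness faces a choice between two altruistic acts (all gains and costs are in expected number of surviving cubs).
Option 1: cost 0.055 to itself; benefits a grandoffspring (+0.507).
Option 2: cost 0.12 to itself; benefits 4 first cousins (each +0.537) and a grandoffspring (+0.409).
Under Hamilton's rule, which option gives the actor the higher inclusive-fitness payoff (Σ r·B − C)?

Option 1: r to a grandoffspring = 0.25.
Option 1: Σ r·B − C = (1·0.25·0.507) − 0.055 = 0.07175.
Option 2: r to a first cousin = 0.125.
Option 2: r to a grandoffspring = 0.25.
Option 2: Σ r·B − C = (4·0.125·0.537 + 1·0.25·0.409) − 0.12 = 0.25075.
Option 2 has the higher net inclusive-fitness payoff.

Option 2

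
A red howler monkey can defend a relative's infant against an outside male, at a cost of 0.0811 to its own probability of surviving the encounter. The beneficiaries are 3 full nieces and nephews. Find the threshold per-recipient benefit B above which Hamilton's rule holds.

r to a full niece or nephew = 0.25 (full aunt/uncle↔niece/nephew: two paths of length 3 through the shared grandparent pair: r = 2·(1/2)^3 = 1/4).
Hamilton's rule with n recipients of equal r: n·r·B > C, so B > C/(n·r) = 0.0811/(3·0.25) = 0.1081.

0.1081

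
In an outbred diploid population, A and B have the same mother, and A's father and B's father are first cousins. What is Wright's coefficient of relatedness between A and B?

Relatedness sums over independent paths through distinct common ancestors.
A and B are related in two ways: half-sibs through their shared mother (r = 1/4) and second cousins through their fathers (r = 1/32).
r = 1/4 + 1/32 = 0.28125.

0.28125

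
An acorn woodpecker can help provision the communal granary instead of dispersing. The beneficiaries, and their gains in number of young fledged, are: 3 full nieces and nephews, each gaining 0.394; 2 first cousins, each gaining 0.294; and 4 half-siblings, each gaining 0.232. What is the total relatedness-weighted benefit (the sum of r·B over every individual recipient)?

r to a full niece or nephew = 1/4 (full aunt/uncle↔niece/nephew: two paths of length 3 through the shared grandparent pair: r = 2·(1/2)^3 = 1/4).
r to a first cousin = 0.125 (first cousins share one grandparent pair — two paths of length 4: r = 2·(1/2)^4 = 1/8).
r to a half-sibling = 1/4 (half-sibs share one parent — one path of length 2: r = (1/2)^2 = 1/4).
Summing one r·B term per recipient: 3·0.25·0.394 + 2·0.125·0.294 + 4·0.25·0.232 = 0.601.

0.601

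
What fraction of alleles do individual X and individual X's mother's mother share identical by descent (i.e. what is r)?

0.25

Each parent–offspring link contributes a factor of 1/2, and independent paths through distinct common ancestors add.
Two parent–offspring links: r = (1/2)^2 = 1/4.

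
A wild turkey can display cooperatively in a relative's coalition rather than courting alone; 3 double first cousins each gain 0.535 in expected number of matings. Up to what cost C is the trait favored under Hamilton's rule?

r to a double first cousin = 1/4 (double first cousins share both grandparent pairs — four paths of length 4: r = 4·(1/2)^4 = 1/4).
Hamilton's rule: n·r·B > C, so the trait is favored while C < n·r·B = 3·0.25·0.535 = 0.40125.

0.40125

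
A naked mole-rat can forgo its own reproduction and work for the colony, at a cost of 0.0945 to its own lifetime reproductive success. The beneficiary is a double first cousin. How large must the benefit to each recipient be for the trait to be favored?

r to a double first cousin = 0.25 (double first cousins share both grandparent pairs — four paths of length 4: r = 4·(1/2)^4 = 1/4).
Hamilton's rule with n recipients of equal r: n·r·B > C, so B > C/(n·r) = 0.0945/(1·0.25) = 0.378.

0.378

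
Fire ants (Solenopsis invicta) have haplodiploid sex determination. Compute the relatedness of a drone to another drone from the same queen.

0.5

Haploid brothers each carry a random half of the queen's diploid genome, so on average they share half: r = 1/2.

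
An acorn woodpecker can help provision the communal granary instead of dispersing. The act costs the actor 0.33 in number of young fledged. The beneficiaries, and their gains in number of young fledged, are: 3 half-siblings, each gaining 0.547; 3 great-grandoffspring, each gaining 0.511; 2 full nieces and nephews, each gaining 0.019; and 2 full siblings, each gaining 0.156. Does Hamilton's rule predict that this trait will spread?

Hamilton's rule: the trait is favored when the sum of r·B over every recipient exceeds the actor's cost C.
r to a half-sibling = 1/4 (half-sibs share one parent — one path of length 2: r = (1/2)^2 = 1/4).
r to a great-grandoffspring = 0.125 (three parent–offspring links: r = (1/2)^3 = 1/8).
r to a full niece or nephew = 1/4 (full aunt/uncle↔niece/nephew: two paths of length 3 through the shared grandparent pair: r = 2·(1/2)^3 = 1/4).
r to a full sibling = 0.5 (full sibs share both parents — two paths of length 2: r = 2·(1/2)^2 = 1/2).
Summing one r·B term per recipient: 3·0.25·0.547 + 3·0.125·0.511 + 2·0.25·0.019 + 2·0.5·0.156 = 0.767375.
0.767375 > 0.33: the indirect benefit exceeds the cost.

Yes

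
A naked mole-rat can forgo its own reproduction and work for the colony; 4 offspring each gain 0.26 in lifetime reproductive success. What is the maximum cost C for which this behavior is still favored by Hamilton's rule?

r to an offspring = 1/2 (one parent–offspring link: r = (1/2)^1 = 1/2).
Hamilton's rule: n·r·B > C, so the trait is favored while C < n·r·B = 4·0.5·0.26 = 0.52.

0.52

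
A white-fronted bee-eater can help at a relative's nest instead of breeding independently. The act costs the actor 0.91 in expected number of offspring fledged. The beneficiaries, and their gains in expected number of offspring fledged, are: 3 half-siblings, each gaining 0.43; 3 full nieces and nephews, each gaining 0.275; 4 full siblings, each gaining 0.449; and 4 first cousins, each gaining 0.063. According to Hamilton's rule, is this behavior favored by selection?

Hamilton's rule: the trait is favored when the sum of r·B over every recipient exceeds the actor's cost C.
r to a half-sibling = 1/4 (half-sibs share one parent — one path of length 2: r = (1/2)^2 = 1/4).
r to a full niece or nephew = 1/4 (full aunt/uncle↔niece/nephew: two paths of length 3 through the shared grandparent pair: r = 2·(1/2)^3 = 1/4).
r to a full sibling = 1/2 (full sibs share both parents — two paths of length 2: r = 2·(1/2)^2 = 1/2).
r to a first cousin = 0.125 (first cousins share one grandparent pair — two paths of length 4: r = 2·(1/2)^4 = 1/8).
Summing one r·B term per recipient: 3·0.25·0.43 + 3·0.25·0.275 + 4·0.5·0.449 + 4·0.125·0.063 = 1.45825.
1.45825 > 0.91: the indirect benefit exceeds the cost.

Yes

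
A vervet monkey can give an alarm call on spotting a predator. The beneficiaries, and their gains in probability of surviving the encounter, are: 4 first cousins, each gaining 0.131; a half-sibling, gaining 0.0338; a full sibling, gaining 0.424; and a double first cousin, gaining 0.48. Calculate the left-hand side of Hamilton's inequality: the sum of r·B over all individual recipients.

r to a first cousin = 0.125 (first cousins share one grandparent pair — two paths of length 4: r = 2·(1/2)^4 = 1/8).
r to a half-sibling = 1/4 (half-sibs share one parent — one path of length 2: r = (1/2)^2 = 1/4).
r to a full sibling = 1/2 (full sibs share both parents — two paths of length 2: r = 2·(1/2)^2 = 1/2).
r to a double first cousin = 0.25 (double first cousins share both grandparent pairs — four paths of length 4: r = 4·(1/2)^4 = 1/4).
Summing one r·B term per recipient: 4·0.125·0.131 + 1·0.25·0.0338 + 1·0.5·0.424 + 1·0.25·0.48 = 0.40595.

0.40595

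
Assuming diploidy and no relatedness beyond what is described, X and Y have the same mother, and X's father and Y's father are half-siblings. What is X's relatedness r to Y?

0.3125

Relatedness sums over independent paths through distinct common ancestors.
X and Y are related in two ways: half-sibs through their shared mother (r = 1/4) and half first cousins through their fathers (r = 1/16).
r = 1/4 + 1/16 = 0.3125.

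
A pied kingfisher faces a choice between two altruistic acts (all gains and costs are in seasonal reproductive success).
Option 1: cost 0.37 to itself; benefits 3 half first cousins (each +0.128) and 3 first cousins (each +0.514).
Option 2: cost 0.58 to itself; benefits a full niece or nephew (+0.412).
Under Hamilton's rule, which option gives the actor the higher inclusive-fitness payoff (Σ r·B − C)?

Option 1

Option 1: r to a half first cousin = 0.0625.
Option 1: r to a first cousin = 0.125.
Option 1: Σ r·B − C = (3·0.0625·0.128 + 3·0.125·0.514) − 0.37 = -0.15325.
Option 2: r to a full niece or nephew = 0.25.
Option 2: Σ r·B − C = (1·0.25·0.412) − 0.58 = -0.477.
Option 1 has the higher net inclusive-fitness payoff.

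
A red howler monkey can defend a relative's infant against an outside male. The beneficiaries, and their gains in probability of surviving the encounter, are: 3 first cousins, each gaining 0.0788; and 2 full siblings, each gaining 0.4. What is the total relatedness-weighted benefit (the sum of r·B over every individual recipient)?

0.42955

r to a first cousin = 1/8 (first cousins share one grandparent pair — two paths of length 4: r = 2·(1/2)^4 = 1/8).
r to a full sibling = 0.5 (full sibs share both parents — two paths of length 2: r = 2·(1/2)^2 = 1/2).
Summing one r·B term per recipient: 3·0.125·0.0788 + 2·0.5·0.4 = 0.42955.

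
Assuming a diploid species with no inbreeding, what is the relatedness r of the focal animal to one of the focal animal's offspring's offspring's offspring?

Each parent–offspring link contributes a factor of 1/2, and independent paths through distinct common ancestors add.
Three parent–offspring links: r = (1/2)^3 = 1/8.

0.125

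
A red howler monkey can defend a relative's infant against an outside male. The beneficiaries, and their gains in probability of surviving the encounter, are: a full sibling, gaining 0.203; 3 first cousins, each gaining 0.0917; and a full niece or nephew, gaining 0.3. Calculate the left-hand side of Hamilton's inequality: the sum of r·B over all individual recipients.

0.2108875

r to a full sibling = 0.5 (full sibs share both parents — two paths of length 2: r = 2·(1/2)^2 = 1/2).
r to a first cousin = 1/8 (first cousins share one grandparent pair — two paths of length 4: r = 2·(1/2)^4 = 1/8).
r to a full niece or nephew = 0.25 (full aunt/uncle↔niece/nephew: two paths of length 3 through the shared grandparent pair: r = 2·(1/2)^3 = 1/4).
Summing one r·B term per recipient: 1·0.5·0.203 + 3·0.125·0.0917 + 1·0.25·0.3 = 0.2108875.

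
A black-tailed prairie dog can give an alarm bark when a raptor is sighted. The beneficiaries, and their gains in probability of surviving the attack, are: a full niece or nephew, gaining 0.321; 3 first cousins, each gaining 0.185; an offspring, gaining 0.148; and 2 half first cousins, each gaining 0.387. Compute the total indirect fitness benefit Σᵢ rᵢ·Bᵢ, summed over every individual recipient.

r to a full niece or nephew = 1/4 (full aunt/uncle↔niece/nephew: two paths of length 3 through the shared grandparent pair: r = 2·(1/2)^3 = 1/4).
r to a first cousin = 0.125 (first cousins share one grandparent pair — two paths of length 4: r = 2·(1/2)^4 = 1/8).
r to an offspring = 0.5 (one parent–offspring link: r = (1/2)^1 = 1/2).
r to a half first cousin = 1/16 (half first cousins share one grandparent — one path of length 4: r = (1/2)^4 = 1/16).
Summing one r·B term per recipient: 1·0.25·0.321 + 3·0.125·0.185 + 1·0.5·0.148 + 2·0.0625·0.387 = 0.272.

0.272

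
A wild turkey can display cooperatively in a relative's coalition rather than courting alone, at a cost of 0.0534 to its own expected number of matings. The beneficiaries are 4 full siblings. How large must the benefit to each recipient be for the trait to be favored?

0.0267

r to a full sibling = 1/2 (full sibs share both parents — two paths of length 2: r = 2·(1/2)^2 = 1/2).
Hamilton's rule with n recipients of equal r: n·r·B > C, so B > C/(n·r) = 0.0534/(4·0.5) = 0.0267.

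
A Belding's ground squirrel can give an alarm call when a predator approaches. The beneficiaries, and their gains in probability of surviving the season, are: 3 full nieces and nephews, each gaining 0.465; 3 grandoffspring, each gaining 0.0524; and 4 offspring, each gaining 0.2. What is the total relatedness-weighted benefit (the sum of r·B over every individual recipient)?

r to a full niece or nephew = 1/4 (full aunt/uncle↔niece/nephew: two paths of length 3 through the shared grandparent pair: r = 2·(1/2)^3 = 1/4).
r to a grandoffspring = 1/4 (two parent–offspring links: r = (1/2)^2 = 1/4).
r to an offspring = 0.5 (one parent–offspring link: r = (1/2)^1 = 1/2).
Summing one r·B term per recipient: 3·0.25·0.465 + 3·0.25·0.0524 + 4·0.5·0.2 = 0.78805.

0.78805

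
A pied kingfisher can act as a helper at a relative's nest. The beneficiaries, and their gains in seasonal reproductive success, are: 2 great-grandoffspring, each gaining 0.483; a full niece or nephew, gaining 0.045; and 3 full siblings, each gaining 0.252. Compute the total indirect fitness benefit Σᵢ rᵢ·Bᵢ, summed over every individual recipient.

0.51

r to a great-grandoffspring = 0.125 (three parent–offspring links: r = (1/2)^3 = 1/8).
r to a full niece or nephew = 1/4 (full aunt/uncle↔niece/nephew: two paths of length 3 through the shared grandparent pair: r = 2·(1/2)^3 = 1/4).
r to a full sibling = 1/2 (full sibs share both parents — two paths of length 2: r = 2·(1/2)^2 = 1/2).
Summing one r·B term per recipient: 2·0.125·0.483 + 1·0.25·0.045 + 3·0.5·0.252 = 0.51.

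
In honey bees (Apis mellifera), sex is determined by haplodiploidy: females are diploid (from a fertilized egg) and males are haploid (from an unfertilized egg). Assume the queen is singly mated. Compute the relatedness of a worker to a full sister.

Haplodiploid full sisters inherit their father's entire haploid genome identically (contributing 1/2) and on average half of their mother's contribution (1/2 · 1/2 = 1/4); r = 1/2 + 1/4 = 3/4.

0.75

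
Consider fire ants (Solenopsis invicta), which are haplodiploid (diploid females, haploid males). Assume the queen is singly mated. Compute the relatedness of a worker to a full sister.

Haplodiploid full sisters inherit their father's entire haploid genome identically (contributing 1/2) and on average half of their mother's contribution (1/2 · 1/2 = 1/4); r = 1/2 + 1/4 = 3/4.

0.75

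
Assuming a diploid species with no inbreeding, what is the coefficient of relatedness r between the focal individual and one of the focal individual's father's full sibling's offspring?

0.125

Each parent–offspring link contributes a factor of 1/2, and independent paths through distinct common ancestors add.
First cousins share one grandparent pair — two paths of length 4: r = 2·(1/2)^4 = 1/8.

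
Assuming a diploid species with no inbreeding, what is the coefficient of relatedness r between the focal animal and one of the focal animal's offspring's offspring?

Each parent–offspring link contributes a factor of 1/2, and independent paths through distinct common ancestors add.
Two parent–offspring links: r = (1/2)^2 = 1/4.

0.25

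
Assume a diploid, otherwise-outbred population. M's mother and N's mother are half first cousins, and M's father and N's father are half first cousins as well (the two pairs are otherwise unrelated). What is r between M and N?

Wright's path rule: contributions from independent ancestry routes add.
M and N are related in two ways: half second cousins through their mothers (r = 1/64) and half second cousins through their fathers (r = 1/64).
r = 1/64 + 1/64 = 0.03125.

0.03125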